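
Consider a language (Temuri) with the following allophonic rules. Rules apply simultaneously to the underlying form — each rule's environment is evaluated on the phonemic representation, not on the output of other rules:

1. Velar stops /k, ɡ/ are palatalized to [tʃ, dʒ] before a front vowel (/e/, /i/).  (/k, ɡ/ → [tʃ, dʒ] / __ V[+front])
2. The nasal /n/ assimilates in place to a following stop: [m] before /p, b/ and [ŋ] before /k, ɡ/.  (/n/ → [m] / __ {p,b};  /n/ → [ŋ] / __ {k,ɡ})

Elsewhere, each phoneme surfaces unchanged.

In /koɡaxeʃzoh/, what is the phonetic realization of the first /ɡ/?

[ɡ]

/ɡ/ (between /o/ and /a/) is in the target of rule 1 but the environment (before a front vowel) is not met → [ɡ].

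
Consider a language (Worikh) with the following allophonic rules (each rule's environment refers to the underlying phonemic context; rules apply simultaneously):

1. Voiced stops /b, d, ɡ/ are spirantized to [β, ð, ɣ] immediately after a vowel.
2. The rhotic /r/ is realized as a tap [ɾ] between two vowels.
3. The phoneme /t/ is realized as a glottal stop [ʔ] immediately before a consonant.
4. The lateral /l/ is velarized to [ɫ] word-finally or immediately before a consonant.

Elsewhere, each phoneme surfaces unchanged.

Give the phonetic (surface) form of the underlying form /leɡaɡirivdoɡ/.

/l/ — word-initial; rule 4 does not apply here → [l].
/ɡ/ meets the environment for rule 1 (immediately after a vowel) → [ɣ].
Rule 1 applies to /ɡ/ (between /a/ and /i/: immediately after a vowel) → [ɣ].
/r/ — between /i/ and /i/, between two vowels — surfaces as [ɾ] (rule 2).
/d/ (between /v/ and /o/) fails the environment for rule 1, so it stays [d].
/ɡ/ meets the environment for rule 1 (immediately after a vowel) → [ɣ].

[leɣaɣiɾivdoɣ]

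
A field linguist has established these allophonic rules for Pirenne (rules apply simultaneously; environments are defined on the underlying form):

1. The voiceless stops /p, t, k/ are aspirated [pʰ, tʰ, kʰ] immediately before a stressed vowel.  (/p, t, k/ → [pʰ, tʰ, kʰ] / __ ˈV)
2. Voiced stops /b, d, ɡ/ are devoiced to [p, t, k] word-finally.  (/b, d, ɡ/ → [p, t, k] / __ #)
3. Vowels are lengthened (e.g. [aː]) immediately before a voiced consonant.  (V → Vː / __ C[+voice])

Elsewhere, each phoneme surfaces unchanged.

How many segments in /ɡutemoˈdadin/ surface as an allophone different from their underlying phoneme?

Segments that undergo a rule: /e/ → [eː] (rule 3); /o/ → [oː] (rule 3); /a/ → [aː] (rule 3); /i/ → [iː] (rule 3).
All other segments surface unchanged.

4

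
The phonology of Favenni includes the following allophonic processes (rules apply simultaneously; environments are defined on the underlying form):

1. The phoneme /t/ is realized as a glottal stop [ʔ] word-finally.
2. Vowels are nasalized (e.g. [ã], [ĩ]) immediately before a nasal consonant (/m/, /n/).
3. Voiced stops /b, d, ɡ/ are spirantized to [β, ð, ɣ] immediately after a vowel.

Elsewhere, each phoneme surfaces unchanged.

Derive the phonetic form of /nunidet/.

/n/ — not in any rule's target class → [n].
/u/ meets the environment for rule 2 (before a nasal consonant) → [ũ].
/n/ — not in any rule's target class → [n].
/i/ (between /n/ and /d/) is in the target of rule 2 but the environment (before a nasal consonant) is not met → [i].
Rule 3 applies to /d/ (between /i/ and /e/: immediately after a vowel) → [ð].
/e/ — between /d/ and /t/; rule 2 does not apply here → [e].
/t/ (word-final): word-finally, so rule 1 applies → [ʔ].

[nũniðeʔ]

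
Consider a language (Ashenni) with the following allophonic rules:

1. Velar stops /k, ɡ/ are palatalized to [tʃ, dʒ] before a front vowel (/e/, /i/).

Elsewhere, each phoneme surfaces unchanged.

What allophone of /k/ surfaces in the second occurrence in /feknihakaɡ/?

[k]

/k/ (between /a/ and /a/): rule 1 targets it, but not before a front vowel → unchanged [k].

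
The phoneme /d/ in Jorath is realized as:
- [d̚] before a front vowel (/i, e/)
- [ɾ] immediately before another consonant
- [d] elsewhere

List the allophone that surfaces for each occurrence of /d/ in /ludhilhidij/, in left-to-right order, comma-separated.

Occurrence 1 (position 3): immediately before another consonant → [ɾ].
Occurrence 2 (position 9): before a front vowel (/i, e/) → [d̚].

[ɾ], [d̚]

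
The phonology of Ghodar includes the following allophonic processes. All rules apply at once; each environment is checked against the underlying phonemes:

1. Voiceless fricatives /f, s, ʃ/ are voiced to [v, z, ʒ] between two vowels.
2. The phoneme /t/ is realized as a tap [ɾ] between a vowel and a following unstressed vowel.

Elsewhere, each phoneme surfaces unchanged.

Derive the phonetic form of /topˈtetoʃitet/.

[topˈteɾoʒiɾet]

/t/ (word-initial): rule 2 targets it, but not between a vowel and a following unstressed vowel → unchanged [t].
/o/ (between /t/ and /p/): no rule targets it → [o].
/p/ (between /o/ and /t/): no rule targets it → [p].
/t/ (between /p/ and /e/) is in the target of rule 2 but the environment (between a vowel and a following unstressed vowel) is not met → [t].
/e/ (between /t/ and /t/) is unaffected → [e].
/t/ meets the environment for rule 2 (between a vowel and a following unstressed vowel) → [ɾ].
/o/ (between /t/ and /ʃ/): no rule targets it → [o].
/ʃ/ (between /o/ and /i/): between two vowels, so rule 1 applies → [ʒ].
/i/ (between /ʃ/ and /t/) is unaffected → [i].
/t/ (between /i/ and /e/) occurs between a vowel and a following unstressed vowel → [ɾ] by rule 2.
/e/ (between /t/ and /t/) is unaffected → [e].
/t/ (word-final) fails the environment for rule 2, so it stays [t].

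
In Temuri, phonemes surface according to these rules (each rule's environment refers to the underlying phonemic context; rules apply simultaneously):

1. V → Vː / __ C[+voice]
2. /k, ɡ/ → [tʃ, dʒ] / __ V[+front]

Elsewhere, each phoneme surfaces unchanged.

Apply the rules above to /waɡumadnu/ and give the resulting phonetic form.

[waːɡuːmaːdnu]

/w/ (word-initial) is unaffected → [w].
/a/ (between /w/ and /ɡ/) occurs before a voiced consonant → [aː] by rule 1.
/ɡ/ — between /a/ and /u/; rule 2 does not apply here → [ɡ].
/u/ meets the environment for rule 1 (before a voiced consonant) → [uː].
/m/ (between /u/ and /a/): no rule targets it → [m].
/a/ (between /m/ and /d/): before a voiced consonant, so rule 1 applies → [aː].
/d/ (between /a/ and /n/): no rule targets it → [d].
/n/ (between /d/ and /u/) is unaffected → [n].
/u/ (word-final) is in the target of rule 1 but the environment (before a voiced consonant) is not met → [u].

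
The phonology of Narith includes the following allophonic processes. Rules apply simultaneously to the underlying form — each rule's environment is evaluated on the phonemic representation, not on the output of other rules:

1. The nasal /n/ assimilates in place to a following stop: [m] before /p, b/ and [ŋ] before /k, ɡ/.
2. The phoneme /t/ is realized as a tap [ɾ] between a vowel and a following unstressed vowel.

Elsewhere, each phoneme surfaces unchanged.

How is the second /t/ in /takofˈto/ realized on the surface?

[t]

/t/ (between /f/ and /o/): rule 2 targets it, but not between a vowel and a following unstressed vowel → unchanged [t].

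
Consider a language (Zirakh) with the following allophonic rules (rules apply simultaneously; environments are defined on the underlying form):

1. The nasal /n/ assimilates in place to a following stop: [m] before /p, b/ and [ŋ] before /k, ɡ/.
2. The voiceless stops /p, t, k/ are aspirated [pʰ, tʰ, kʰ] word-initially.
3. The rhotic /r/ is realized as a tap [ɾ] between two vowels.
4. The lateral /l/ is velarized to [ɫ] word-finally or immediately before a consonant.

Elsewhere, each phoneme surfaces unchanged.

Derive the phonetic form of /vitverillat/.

[vitveɾiɫlat]

/v/ stays [v].
/i/ (between /v/ and /t/): no rule targets it → [i].
/t/ (between /i/ and /v/): rule 2 targets it, but not word-initially → unchanged [t].
/v/ (between /t/ and /e/) is unaffected → [v].
/e/ (between /v/ and /r/) is unaffected → [e].
/r/ — between /e/ and /i/, between two vowels — surfaces as [ɾ] (rule 3).
/i/ stays [i].
Rule 4 applies to /l/ (between /i/ and /l/: word-finally or immediately before a consonant) → [ɫ].
/l/ (between /l/ and /a/) is in the target of rule 4 but the environment (word-finally or immediately before a consonant) is not met → [l].
/a/ — not in any rule's target class → [a].
/t/ — word-final; rule 2 does not apply here → [t].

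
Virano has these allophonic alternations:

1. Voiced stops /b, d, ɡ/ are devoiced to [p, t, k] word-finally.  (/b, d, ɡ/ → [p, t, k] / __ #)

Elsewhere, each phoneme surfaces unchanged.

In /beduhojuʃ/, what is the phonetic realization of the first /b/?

[b]

/b/ (word-initial) is in the target of rule 1 but the environment (word-finally) is not met → [b].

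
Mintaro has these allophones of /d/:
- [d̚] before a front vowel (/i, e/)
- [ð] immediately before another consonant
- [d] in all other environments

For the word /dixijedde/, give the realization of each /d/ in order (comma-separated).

Occurrence 1 (position 1): before a front vowel (/i, e/) → [d̚].
Occurrence 2 (position 7): immediately before another consonant → [ð].
Occurrence 3 (position 8): before a front vowel (/i, e/) → [d̚].

[d̚], [ð], [d̚]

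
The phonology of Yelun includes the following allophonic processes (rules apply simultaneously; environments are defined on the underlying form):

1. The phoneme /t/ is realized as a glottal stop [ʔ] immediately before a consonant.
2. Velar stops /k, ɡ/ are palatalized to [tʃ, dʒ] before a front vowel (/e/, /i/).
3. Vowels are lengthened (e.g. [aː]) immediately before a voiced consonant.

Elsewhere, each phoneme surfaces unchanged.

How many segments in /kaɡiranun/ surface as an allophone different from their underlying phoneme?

Segments that undergo a rule: /a/ → [aː] (rule 3); /ɡ/ → [dʒ] (rule 2); /i/ → [iː] (rule 3); /a/ → [aː] (rule 3); /u/ → [uː] (rule 3).
All other segments surface unchanged.

5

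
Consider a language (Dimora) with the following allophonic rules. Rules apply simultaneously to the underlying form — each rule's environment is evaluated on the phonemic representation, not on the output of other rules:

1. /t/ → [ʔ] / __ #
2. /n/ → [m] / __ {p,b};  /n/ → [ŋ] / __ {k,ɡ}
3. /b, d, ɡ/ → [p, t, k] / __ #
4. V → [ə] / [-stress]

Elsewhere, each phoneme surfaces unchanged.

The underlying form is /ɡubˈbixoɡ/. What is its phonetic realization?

/ɡ/ (word-initial) is in the target of rule 3 but the environment (word-finally) is not met → [ɡ].
/u/ (between /ɡ/ and /b/): in an unstressed syllable, so rule 4 applies → [ə].
/b/ (between /u/ and /b/): rule 3 targets it, but not word-finally → unchanged [b].
/b/ — between /b/ and /i/; rule 3 does not apply here → [b].
/i/ — between /b/ and /x/; rule 4 does not apply here → [i].
/o/ (between /x/ and /ɡ/): in an unstressed syllable, so rule 4 applies → [ə].
/ɡ/ (word-final): word-finally, so rule 3 applies → [k].

[ɡəbˈbixək]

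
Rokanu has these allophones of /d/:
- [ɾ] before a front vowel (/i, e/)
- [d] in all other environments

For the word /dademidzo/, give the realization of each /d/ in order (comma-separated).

Occurrence 1 (position 1): no conditioning environment matches → elsewhere allophone [d].
Occurrence 2 (position 3): before a front vowel (/i, e/) → [ɾ].
Occurrence 3 (position 7): no conditioning environment matches → elsewhere allophone [d].

[d], [ɾ], [d]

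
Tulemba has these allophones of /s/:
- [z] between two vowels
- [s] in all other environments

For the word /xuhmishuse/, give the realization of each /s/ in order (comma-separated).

Occurrence 1 (position 6): no conditioning environment matches → elsewhere allophone [s].
Occurrence 2 (position 9): between two vowels → [z].

[s], [z]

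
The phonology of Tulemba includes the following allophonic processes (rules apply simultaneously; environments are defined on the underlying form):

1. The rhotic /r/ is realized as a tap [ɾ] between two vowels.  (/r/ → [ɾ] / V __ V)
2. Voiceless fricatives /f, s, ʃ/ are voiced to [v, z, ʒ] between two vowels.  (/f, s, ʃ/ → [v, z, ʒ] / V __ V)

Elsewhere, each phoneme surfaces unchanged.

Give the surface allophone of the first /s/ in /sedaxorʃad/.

/s/ — word-initial; rule 2 does not apply here → [s].

[s]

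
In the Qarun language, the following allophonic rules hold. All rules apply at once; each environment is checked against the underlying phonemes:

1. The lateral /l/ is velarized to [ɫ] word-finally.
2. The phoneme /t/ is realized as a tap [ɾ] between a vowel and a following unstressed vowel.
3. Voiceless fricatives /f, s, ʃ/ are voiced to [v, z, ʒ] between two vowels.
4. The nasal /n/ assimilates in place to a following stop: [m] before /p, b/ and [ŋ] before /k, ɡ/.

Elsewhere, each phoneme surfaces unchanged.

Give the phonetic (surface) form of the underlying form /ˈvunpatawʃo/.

/n/ — between /u/ and /p/, before a labial or velar stop — surfaces as [m] (rule 4).
Rule 2 applies to /t/ (between /a/ and /a/: between a vowel and a following unstressed vowel) → [ɾ].
/ʃ/ — between /w/ and /o/; rule 3 does not apply here → [ʃ].

[ˈvumpaɾawʃo]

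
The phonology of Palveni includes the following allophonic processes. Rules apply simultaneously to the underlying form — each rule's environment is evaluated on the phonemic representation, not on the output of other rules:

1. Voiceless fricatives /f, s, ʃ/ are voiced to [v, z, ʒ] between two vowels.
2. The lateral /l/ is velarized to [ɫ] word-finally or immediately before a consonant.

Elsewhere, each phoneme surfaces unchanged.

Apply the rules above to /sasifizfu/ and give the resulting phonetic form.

[sazivizfu]

/s/ (word-initial) is in the target of rule 1 but the environment (between two vowels) is not met → [s].
/s/ (between /a/ and /i/): between two vowels, so rule 1 applies → [z].
/f/ (between /i/ and /i/) occurs between two vowels → [v] by rule 1.
/f/ (between /z/ and /u/) fails the environment for rule 1, so it stays [f].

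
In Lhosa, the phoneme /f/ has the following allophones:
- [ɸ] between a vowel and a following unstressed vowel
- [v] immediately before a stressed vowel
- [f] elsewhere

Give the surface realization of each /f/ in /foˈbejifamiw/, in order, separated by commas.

[f], [ɸ]

Occurrence 1 (position 1): no conditioning environment matches → elsewhere allophone [f].
Occurrence 2 (position 7): between a vowel and a following unstressed vowel → [ɸ].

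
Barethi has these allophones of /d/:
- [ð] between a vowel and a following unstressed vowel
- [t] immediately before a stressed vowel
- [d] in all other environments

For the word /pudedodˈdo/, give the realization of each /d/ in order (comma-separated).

Occurrence 1 (position 3): between a vowel and a following unstressed vowel → [ð].
Occurrence 2 (position 5): between a vowel and a following unstressed vowel → [ð].
Occurrence 3 (position 7): no conditioning environment matches → elsewhere allophone [d].
Occurrence 4 (position 8): immediately before a stressed vowel → [t].

[ð], [ð], [d], [t]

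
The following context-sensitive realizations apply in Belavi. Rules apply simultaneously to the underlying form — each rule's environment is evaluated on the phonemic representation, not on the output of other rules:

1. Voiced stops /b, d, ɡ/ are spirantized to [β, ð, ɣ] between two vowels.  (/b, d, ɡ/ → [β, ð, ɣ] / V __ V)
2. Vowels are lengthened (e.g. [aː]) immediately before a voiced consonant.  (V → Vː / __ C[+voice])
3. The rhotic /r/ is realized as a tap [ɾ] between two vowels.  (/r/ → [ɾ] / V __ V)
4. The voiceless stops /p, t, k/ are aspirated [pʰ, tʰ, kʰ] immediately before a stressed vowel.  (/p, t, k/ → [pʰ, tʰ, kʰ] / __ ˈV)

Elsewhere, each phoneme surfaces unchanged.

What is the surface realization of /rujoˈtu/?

[ruːjoˈtʰu]

/r/ (word-initial): rule 3 targets it, but not between two vowels → unchanged [r].
Rule 2 applies to /u/ (between /r/ and /j/: before a voiced consonant) → [uː].
/o/ (between /j/ and /t/) fails the environment for rule 2, so it stays [o].
/t/ (between /o/ and /u/) occurs immediately before a stressed vowel → [tʰ] by rule 4.
/u/ (word-final): rule 2 targets it, but not before a voiced consonant → unchanged [u].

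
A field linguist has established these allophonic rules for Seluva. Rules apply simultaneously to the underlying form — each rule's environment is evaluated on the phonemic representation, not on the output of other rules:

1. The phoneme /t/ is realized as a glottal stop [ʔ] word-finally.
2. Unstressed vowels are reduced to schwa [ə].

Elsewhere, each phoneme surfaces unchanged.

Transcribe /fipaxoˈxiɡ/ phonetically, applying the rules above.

[fəpəxəˈxiɡ]

/f/ stays [f].
/i/ — between /f/ and /p/, in an unstressed syllable — surfaces as [ə] (rule 2).
/p/ stays [p].
/a/ (between /p/ and /x/): in an unstressed syllable, so rule 2 applies → [ə].
/x/ (between /a/ and /o/) is unaffected → [x].
/o/ (between /x/ and /x/): in an unstressed syllable, so rule 2 applies → [ə].
/x/ (between /o/ and /i/): no rule targets it → [x].
/i/ (between /x/ and /ɡ/) fails the environment for rule 2, so it stays [i].
/ɡ/ stays [ɡ].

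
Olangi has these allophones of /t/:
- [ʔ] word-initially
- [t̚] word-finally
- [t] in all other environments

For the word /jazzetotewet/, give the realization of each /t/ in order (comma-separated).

Occurrence 1 (position 6): no conditioning environment matches → elsewhere allophone [t].
Occurrence 2 (position 8): no conditioning environment matches → elsewhere allophone [t].
Occurrence 3 (position 12): word-finally → [t̚].

[t], [t], [t̚]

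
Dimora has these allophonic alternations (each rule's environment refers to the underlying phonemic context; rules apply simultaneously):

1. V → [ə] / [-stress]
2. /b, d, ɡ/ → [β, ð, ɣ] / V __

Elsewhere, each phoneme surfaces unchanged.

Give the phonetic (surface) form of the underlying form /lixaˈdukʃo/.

/l/ (word-initial): no rule targets it → [l].
/i/ (between /l/ and /x/) occurs in an unstressed syllable → [ə] by rule 1.
/x/ (between /i/ and /a/): no rule targets it → [x].
Rule 1 applies to /a/ (between /x/ and /d/: in an unstressed syllable) → [ə].
/d/ meets the environment for rule 2 (immediately after a vowel) → [ð].
/u/ (between /d/ and /k/) is in the target of rule 1 but the environment (in an unstressed syllable) is not met → [u].
/k/ stays [k].
/ʃ/ stays [ʃ].
/o/ — word-final, in an unstressed syllable — surfaces as [ə] (rule 1).

[ləxəˈðukʃə]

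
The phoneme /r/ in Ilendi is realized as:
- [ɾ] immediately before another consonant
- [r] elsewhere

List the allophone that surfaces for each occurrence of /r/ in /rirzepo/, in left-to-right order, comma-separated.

Occurrence 1 (position 1): no conditioning environment matches → elsewhere allophone [r].
Occurrence 2 (position 3): immediately before another consonant → [ɾ].

[r], [ɾ]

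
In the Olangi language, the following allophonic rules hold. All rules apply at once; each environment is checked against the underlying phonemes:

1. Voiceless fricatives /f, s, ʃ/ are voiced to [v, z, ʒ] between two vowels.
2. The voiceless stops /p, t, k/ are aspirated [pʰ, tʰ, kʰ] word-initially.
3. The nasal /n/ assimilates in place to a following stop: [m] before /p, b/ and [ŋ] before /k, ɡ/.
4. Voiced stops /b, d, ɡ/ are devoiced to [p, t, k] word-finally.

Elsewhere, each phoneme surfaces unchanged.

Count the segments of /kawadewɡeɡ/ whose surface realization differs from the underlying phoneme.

Segments that undergo a rule: /k/ → [kʰ] (rule 2); /ɡ/ → [k] (rule 4).
All other segments surface unchanged.

2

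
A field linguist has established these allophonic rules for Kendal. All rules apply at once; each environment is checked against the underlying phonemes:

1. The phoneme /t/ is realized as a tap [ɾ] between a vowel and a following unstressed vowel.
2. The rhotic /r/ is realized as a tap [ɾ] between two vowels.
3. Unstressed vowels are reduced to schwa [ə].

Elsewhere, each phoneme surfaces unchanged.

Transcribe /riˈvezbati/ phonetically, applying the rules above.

[rəˈvezbəɾə]

/r/ (word-initial) fails the environment for rule 2, so it stays [r].
/i/ — between /r/ and /v/, in an unstressed syllable — surfaces as [ə] (rule 3).
/v/ stays [v].
/e/ (between /v/ and /z/) is in the target of rule 3 but the environment (in an unstressed syllable) is not met → [e].
/z/ — not in any rule's target class → [z].
/b/ (between /z/ and /a/) is unaffected → [b].
/a/ meets the environment for rule 3 (in an unstressed syllable) → [ə].
/t/ — between /a/ and /i/, between a vowel and a following unstressed vowel — surfaces as [ɾ] (rule 1).
/i/ (word-final) occurs in an unstressed syllable → [ə] by rule 3.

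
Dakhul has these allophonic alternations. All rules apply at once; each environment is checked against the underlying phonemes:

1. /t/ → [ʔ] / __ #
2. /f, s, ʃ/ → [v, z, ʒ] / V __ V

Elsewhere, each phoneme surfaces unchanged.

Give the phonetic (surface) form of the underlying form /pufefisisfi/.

/p/ — not in any rule's target class → [p].
/u/ (between /p/ and /f/): no rule targets it → [u].
/f/ meets the environment for rule 2 (between two vowels) → [v].
/e/ — not in any rule's target class → [e].
/f/ — between /e/ and /i/, between two vowels — surfaces as [v] (rule 2).
/i/ (between /f/ and /s/): no rule targets it → [i].
/s/ meets the environment for rule 2 (between two vowels) → [z].
/i/ stays [i].
/s/ — between /i/ and /f/; rule 2 does not apply here → [s].
/f/ (between /s/ and /i/): rule 2 targets it, but not between two vowels → unchanged [f].
/i/ stays [i].

[puvevizisfi]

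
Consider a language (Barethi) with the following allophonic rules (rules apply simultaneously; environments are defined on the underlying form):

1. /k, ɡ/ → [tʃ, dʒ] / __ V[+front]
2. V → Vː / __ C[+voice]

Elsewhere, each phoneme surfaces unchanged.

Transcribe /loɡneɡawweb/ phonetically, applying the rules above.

[loːɡneːɡaːwweːb]

/l/ (word-initial) is unaffected → [l].
/o/ (between /l/ and /ɡ/): before a voiced consonant, so rule 2 applies → [oː].
/ɡ/ (between /o/ and /n/) fails the environment for rule 1, so it stays [ɡ].
/n/ (between /ɡ/ and /e/) is unaffected → [n].
Rule 2 applies to /e/ (between /n/ and /ɡ/: before a voiced consonant) → [eː].
/ɡ/ — between /e/ and /a/; rule 1 does not apply here → [ɡ].
/a/ meets the environment for rule 2 (before a voiced consonant) → [aː].
/w/ (between /a/ and /w/) is unaffected → [w].
/w/ (between /w/ and /e/): no rule targets it → [w].
/e/ (between /w/ and /b/): before a voiced consonant, so rule 2 applies → [eː].
/b/ stays [b].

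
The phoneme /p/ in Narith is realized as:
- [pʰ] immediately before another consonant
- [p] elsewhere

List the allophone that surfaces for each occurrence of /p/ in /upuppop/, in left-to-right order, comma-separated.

[p], [pʰ], [p], [p]

Occurrence 1 (position 2): no conditioning environment matches → elsewhere allophone [p].
Occurrence 2 (position 4): immediately before another consonant → [pʰ].
Occurrence 3 (position 5): no conditioning environment matches → elsewhere allophone [p].
Occurrence 4 (position 7): no conditioning environment matches → elsewhere allophone [p].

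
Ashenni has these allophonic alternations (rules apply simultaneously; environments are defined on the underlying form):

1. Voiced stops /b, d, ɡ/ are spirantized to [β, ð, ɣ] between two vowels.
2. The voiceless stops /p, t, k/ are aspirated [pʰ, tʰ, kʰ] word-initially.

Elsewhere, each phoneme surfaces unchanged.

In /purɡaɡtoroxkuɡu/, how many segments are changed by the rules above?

2

Segments that undergo a rule: /p/ → [pʰ] (rule 2); /ɡ/ → [ɣ] (rule 1).
All other segments surface unchanged.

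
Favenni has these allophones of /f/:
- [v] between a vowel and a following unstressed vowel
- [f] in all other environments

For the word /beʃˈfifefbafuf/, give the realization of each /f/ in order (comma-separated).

[f], [v], [f], [v], [f]

Occurrence 1 (position 4): no conditioning environment matches → elsewhere allophone [f].
Occurrence 2 (position 6): between a vowel and a following unstressed vowel → [v].
Occurrence 3 (position 8): no conditioning environment matches → elsewhere allophone [f].
Occurrence 4 (position 11): between a vowel and a following unstressed vowel → [v].
Occurrence 5 (position 13): no conditioning environment matches → elsewhere allophone [f].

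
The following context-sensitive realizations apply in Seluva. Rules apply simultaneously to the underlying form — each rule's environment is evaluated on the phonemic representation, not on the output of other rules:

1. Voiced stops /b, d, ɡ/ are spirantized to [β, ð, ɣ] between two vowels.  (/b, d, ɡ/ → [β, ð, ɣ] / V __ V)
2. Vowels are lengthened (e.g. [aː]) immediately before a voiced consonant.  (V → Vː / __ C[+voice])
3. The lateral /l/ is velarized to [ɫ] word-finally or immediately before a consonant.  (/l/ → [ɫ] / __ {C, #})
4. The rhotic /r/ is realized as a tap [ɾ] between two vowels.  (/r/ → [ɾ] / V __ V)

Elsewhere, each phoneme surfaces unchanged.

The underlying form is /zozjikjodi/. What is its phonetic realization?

Rule 2 applies to /o/ (between /z/ and /z/: before a voiced consonant) → [oː].
/i/ (between /j/ and /k/) is in the target of rule 2 but the environment (before a voiced consonant) is not met → [i].
/o/ (between /j/ and /d/) occurs before a voiced consonant → [oː] by rule 2.
/d/ meets the environment for rule 1 (between two vowels) → [ð].
/i/ (word-final): rule 2 targets it, but not before a voiced consonant → unchanged [i].

[zoːzjikjoːði]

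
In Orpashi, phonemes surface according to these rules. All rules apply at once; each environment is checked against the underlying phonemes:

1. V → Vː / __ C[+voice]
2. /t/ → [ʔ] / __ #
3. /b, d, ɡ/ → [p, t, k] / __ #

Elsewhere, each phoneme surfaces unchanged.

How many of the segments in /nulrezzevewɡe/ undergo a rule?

Segments that undergo a rule: /u/ → [uː] (rule 1); /e/ → [eː] (rule 1); /e/ → [eː] (rule 1); /e/ → [eː] (rule 1).
All other segments surface unchanged.

4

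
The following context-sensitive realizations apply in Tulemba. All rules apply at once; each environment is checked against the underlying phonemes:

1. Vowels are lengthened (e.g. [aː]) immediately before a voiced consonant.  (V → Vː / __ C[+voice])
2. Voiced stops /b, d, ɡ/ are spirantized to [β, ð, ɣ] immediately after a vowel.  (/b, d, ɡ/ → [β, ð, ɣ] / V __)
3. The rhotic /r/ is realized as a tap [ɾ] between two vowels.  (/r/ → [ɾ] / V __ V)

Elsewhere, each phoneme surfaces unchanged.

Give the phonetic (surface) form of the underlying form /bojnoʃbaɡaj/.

/b/ — word-initial; rule 2 does not apply here → [b].
/o/ — between /b/ and /j/, before a voiced consonant — surfaces as [oː] (rule 1).
/j/ (between /o/ and /n/) is unaffected → [j].
/n/ stays [n].
/o/ (between /n/ and /ʃ/) is in the target of rule 1 but the environment (before a voiced consonant) is not met → [o].
/ʃ/ (between /o/ and /b/) is unaffected → [ʃ].
/b/ — between /ʃ/ and /a/; rule 2 does not apply here → [b].
Rule 1 applies to /a/ (between /b/ and /ɡ/: before a voiced consonant) → [aː].
/ɡ/ (between /a/ and /a/): immediately after a vowel, so rule 2 applies → [ɣ].
/a/ (between /ɡ/ and /j/) occurs before a voiced consonant → [aː] by rule 1.
/j/ — not in any rule's target class → [j].

[boːjnoʃbaːɣaːj]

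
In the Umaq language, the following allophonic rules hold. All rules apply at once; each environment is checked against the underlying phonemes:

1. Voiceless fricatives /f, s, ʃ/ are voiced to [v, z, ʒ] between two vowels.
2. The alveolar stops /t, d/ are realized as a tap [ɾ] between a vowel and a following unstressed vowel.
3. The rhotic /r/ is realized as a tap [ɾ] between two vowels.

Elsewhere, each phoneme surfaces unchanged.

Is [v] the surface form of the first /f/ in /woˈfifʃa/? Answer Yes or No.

/f/ (between /o/ and /i/) occurs between two vowels → [v] by rule 1.
The actual realization is [v], which matches [v].

Yes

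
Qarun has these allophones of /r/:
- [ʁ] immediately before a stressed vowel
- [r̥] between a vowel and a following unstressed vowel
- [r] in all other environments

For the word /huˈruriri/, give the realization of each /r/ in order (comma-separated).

[ʁ], [r̥], [r̥]

Occurrence 1 (position 3): immediately before a stressed vowel → [ʁ].
Occurrence 2 (position 5): between a vowel and a following unstressed vowel → [r̥].
Occurrence 3 (position 7): between a vowel and a following unstressed vowel → [r̥].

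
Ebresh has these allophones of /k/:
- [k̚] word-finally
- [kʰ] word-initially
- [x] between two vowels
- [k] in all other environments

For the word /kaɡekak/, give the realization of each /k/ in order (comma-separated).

[kʰ], [x], [k̚]

Occurrence 1 (position 1): word-initially → [kʰ].
Occurrence 2 (position 5): between two vowels → [x].
Occurrence 3 (position 7): word-finally → [k̚].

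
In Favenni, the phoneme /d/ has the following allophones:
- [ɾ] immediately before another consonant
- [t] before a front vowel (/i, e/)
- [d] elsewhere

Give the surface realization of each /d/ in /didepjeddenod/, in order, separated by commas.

[t], [t], [ɾ], [t], [d]

Occurrence 1 (position 1): before a front vowel (/i, e/) → [t].
Occurrence 2 (position 3): before a front vowel (/i, e/) → [t].
Occurrence 3 (position 8): immediately before another consonant → [ɾ].
Occurrence 4 (position 9): before a front vowel (/i, e/) → [t].
Occurrence 5 (position 13): no conditioning environment matches → elsewhere allophone [d].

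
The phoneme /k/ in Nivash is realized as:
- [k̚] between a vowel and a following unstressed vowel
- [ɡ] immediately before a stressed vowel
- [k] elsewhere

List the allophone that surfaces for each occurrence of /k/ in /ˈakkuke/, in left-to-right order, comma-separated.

[k], [k], [k̚]

Occurrence 1 (position 2): no conditioning environment matches → elsewhere allophone [k].
Occurrence 2 (position 3): no conditioning environment matches → elsewhere allophone [k].
Occurrence 3 (position 5): between a vowel and a following unstressed vowel → [k̚].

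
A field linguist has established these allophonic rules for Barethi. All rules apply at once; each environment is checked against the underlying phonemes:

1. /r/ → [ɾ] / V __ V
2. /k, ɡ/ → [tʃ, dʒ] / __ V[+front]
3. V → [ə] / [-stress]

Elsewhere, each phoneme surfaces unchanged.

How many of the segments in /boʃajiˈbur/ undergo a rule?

3

Segments that undergo a rule: /o/ → [ə] (rule 3); /a/ → [ə] (rule 3); /i/ → [ə] (rule 3).
All other segments surface unchanged.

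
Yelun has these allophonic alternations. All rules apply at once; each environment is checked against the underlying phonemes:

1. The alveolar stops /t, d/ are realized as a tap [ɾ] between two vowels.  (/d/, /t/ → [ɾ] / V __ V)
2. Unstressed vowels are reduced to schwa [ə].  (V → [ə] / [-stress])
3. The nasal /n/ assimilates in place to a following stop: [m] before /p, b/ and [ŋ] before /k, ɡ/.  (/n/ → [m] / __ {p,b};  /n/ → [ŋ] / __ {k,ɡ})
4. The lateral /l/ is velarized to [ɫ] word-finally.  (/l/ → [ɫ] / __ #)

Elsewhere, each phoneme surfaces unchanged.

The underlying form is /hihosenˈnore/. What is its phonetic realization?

/h/ stays [h].
/i/ — between /h/ and /h/, in an unstressed syllable — surfaces as [ə] (rule 2).
/h/ — not in any rule's target class → [h].
/o/ — between /h/ and /s/, in an unstressed syllable — surfaces as [ə] (rule 2).
/s/ (between /o/ and /e/) is unaffected → [s].
/e/ meets the environment for rule 2 (in an unstressed syllable) → [ə].
/n/ — between /e/ and /n/; rule 3 does not apply here → [n].
/n/ — between /n/ and /o/; rule 3 does not apply here → [n].
/o/ (between /n/ and /r/) fails the environment for rule 2, so it stays [o].
/r/ — not in any rule's target class → [r].
/e/ meets the environment for rule 2 (in an unstressed syllable) → [ə].

[həhəsənˈnorə]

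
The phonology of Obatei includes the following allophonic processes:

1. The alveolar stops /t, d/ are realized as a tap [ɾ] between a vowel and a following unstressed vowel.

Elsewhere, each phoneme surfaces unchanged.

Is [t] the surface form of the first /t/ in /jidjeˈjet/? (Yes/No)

/t/ — word-final; rule 1 does not apply here → [t].
The actual realization is [t], which matches [t].

Yes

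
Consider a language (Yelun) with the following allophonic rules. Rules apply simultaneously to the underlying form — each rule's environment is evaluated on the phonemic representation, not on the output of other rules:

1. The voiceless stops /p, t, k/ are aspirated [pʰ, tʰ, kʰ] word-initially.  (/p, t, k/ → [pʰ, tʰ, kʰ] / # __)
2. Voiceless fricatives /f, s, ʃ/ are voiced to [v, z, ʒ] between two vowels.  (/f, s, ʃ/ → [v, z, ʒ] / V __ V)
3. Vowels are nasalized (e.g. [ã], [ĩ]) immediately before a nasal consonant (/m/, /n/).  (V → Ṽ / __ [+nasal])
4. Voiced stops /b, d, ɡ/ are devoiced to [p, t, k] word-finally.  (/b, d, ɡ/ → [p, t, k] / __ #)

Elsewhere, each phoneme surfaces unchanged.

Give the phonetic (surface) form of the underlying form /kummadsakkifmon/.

[kʰũmmadsakkifmõn]

/k/ (word-initial) occurs word-initially → [kʰ] by rule 1.
/u/ meets the environment for rule 3 (before a nasal consonant) → [ũ].
/a/ — between /m/ and /d/; rule 3 does not apply here → [a].
/d/ — between /a/ and /s/; rule 4 does not apply here → [d].
/s/ — between /d/ and /a/; rule 2 does not apply here → [s].
/a/ — between /s/ and /k/; rule 3 does not apply here → [a].
/k/ (between /a/ and /k/) is in the target of rule 1 but the environment (word-initially) is not met → [k].
/k/ (between /k/ and /i/) fails the environment for rule 1, so it stays [k].
/i/ (between /k/ and /f/) is in the target of rule 3 but the environment (before a nasal consonant) is not met → [i].
/f/ (between /i/ and /m/) is in the target of rule 2 but the environment (between two vowels) is not met → [f].
/o/ (between /m/ and /n/): before a nasal consonant, so rule 3 applies → [õ].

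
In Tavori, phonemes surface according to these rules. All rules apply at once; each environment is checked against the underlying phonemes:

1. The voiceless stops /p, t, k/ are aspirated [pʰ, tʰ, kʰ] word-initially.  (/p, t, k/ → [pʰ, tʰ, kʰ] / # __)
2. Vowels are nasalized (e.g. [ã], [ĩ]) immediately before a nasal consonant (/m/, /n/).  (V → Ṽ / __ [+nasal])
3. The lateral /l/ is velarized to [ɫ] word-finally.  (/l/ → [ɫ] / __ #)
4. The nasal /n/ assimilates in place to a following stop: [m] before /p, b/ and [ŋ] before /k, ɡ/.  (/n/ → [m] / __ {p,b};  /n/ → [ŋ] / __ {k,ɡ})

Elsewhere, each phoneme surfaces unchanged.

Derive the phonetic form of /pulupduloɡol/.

/p/ meets the environment for rule 1 (word-initially) → [pʰ].
/u/ (between /p/ and /l/): rule 2 targets it, but not before a nasal consonant → unchanged [u].
/l/ (between /u/ and /u/) is in the target of rule 3 but the environment (word-finally) is not met → [l].
/u/ (between /l/ and /p/): rule 2 targets it, but not before a nasal consonant → unchanged [u].
/p/ (between /u/ and /d/) fails the environment for rule 1, so it stays [p].
/u/ (between /d/ and /l/): rule 2 targets it, but not before a nasal consonant → unchanged [u].
/l/ (between /u/ and /o/) fails the environment for rule 3, so it stays [l].
/o/ (between /l/ and /ɡ/) is in the target of rule 2 but the environment (before a nasal consonant) is not met → [o].
/o/ (between /ɡ/ and /l/): rule 2 targets it, but not before a nasal consonant → unchanged [o].
Rule 3 applies to /l/ (word-final: word-finally) → [ɫ].

[pʰulupduloɡoɫ]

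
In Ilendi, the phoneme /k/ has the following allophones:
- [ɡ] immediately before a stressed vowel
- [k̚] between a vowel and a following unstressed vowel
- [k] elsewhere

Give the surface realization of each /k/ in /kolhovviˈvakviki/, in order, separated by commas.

Occurrence 1 (position 1): no conditioning environment matches → elsewhere allophone [k].
Occurrence 2 (position 11): no conditioning environment matches → elsewhere allophone [k].
Occurrence 3 (position 14): between a vowel and a following unstressed vowel → [k̚].

[k], [k], [k̚]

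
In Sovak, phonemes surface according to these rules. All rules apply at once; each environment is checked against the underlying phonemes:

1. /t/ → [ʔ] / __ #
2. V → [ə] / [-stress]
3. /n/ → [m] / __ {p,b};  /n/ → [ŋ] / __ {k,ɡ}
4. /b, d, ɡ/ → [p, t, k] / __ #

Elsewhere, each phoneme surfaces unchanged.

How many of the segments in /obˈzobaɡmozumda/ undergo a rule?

5

Segments that undergo a rule: /o/ → [ə] (rule 2); /a/ → [ə] (rule 2); /o/ → [ə] (rule 2); /u/ → [ə] (rule 2); /a/ → [ə] (rule 2).
All other segments surface unchanged.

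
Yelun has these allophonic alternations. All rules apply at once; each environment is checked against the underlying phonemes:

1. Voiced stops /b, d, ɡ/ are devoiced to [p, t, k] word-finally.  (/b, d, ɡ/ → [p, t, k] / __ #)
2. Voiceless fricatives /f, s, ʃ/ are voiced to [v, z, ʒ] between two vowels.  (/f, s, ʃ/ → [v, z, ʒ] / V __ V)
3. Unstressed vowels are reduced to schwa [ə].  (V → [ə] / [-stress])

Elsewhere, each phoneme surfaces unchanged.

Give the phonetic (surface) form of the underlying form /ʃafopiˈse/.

/ʃ/ (word-initial) fails the environment for rule 2, so it stays [ʃ].
/a/ — between /ʃ/ and /f/, in an unstressed syllable — surfaces as [ə] (rule 3).
Rule 2 applies to /f/ (between /a/ and /o/: between two vowels) → [v].
Rule 3 applies to /o/ (between /f/ and /p/: in an unstressed syllable) → [ə].
/p/ stays [p].
/i/ meets the environment for rule 3 (in an unstressed syllable) → [ə].
/s/ (between /i/ and /e/) occurs between two vowels → [z] by rule 2.
/e/ (word-final) fails the environment for rule 3, so it stays [e].

[ʃəvəpəˈze]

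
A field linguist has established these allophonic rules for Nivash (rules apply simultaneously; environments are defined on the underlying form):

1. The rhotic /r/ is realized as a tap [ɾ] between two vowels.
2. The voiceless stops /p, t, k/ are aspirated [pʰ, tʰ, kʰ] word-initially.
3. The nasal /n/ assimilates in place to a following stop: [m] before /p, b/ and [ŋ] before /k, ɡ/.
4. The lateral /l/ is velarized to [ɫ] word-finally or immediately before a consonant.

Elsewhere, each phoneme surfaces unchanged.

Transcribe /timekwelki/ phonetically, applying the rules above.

/t/ (word-initial) occurs word-initially → [tʰ] by rule 2.
/i/ stays [i].
/m/ (between /i/ and /e/) is unaffected → [m].
/e/ (between /m/ and /k/): no rule targets it → [e].
/k/ (between /e/ and /w/): rule 2 targets it, but not word-initially → unchanged [k].
/w/ — not in any rule's target class → [w].
/e/ (between /w/ and /l/): no rule targets it → [e].
/l/ (between /e/ and /k/): word-finally or immediately before a consonant, so rule 4 applies → [ɫ].
/k/ — between /l/ and /i/; rule 2 does not apply here → [k].
/i/ — not in any rule's target class → [i].

[tʰimekweɫki]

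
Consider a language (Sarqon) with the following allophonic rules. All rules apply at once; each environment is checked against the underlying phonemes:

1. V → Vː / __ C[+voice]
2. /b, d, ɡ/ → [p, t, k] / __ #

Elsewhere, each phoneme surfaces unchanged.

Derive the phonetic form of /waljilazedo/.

[waːljiːlaːzeːdo]

/w/ — not in any rule's target class → [w].
/a/ (between /w/ and /l/) occurs before a voiced consonant → [aː] by rule 1.
/l/ (between /a/ and /j/): no rule targets it → [l].
/j/ stays [j].
/i/ — between /j/ and /l/, before a voiced consonant — surfaces as [iː] (rule 1).
/l/ stays [l].
/a/ (between /l/ and /z/): before a voiced consonant, so rule 1 applies → [aː].
/z/ (between /a/ and /e/): no rule targets it → [z].
/e/ (between /z/ and /d/): before a voiced consonant, so rule 1 applies → [eː].
/d/ (between /e/ and /o/): rule 2 targets it, but not word-finally → unchanged [d].
/o/ (word-final): rule 1 targets it, but not before a voiced consonant → unchanged [o].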